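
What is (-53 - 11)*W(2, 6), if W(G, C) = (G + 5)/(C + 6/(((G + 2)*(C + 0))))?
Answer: -1792/25 ≈ -71.680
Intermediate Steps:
W(G, C) = (5 + G)/(C + 6/(C*(2 + G))) (W(G, C) = (5 + G)/(C + 6/(((2 + G)*C))) = (5 + G)/(C + 6/((C*(2 + G)))) = (5 + G)/(C + 6*(1/(C*(2 + G)))) = (5 + G)/(C + 6/(C*(2 + G))))
(-53 - 11)*W(2, 6) = (-53 - 11)*(6*(10 + 2² + 7*2)/(6 + 2*6² + 2*6²)) = -384*(10 + 4 + 14)/(6 + 2*36 + 2*36) = -384*28/(6 + 72 + 72) = -384*28/150 = -64*28/25 = -1792/25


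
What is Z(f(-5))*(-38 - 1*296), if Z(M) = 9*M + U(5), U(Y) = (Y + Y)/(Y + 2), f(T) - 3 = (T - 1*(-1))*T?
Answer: -487306/7 ≈ -69615.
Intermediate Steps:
f(T) = 3 + T*(1 + T) (f(T) = 3 + (T - 1*(-1))*T = 3 + (T + 1)*T = 3 + (1 + T)*T = 3 + T*(1 + T))
U(Y) = 2*Y/(2 + Y) (U(Y) = (2*Y)/(2 + Y) = 2*Y/(2 + Y))
Z(M) = 10/7 + 9*M (Z(M) = 9*M + 2*5/(2 + 5) = 9*M + 2*5/7 = 9*M + 2*5*(1/7) = 9*M + 10/7 = 10/7 + 9*M)
Z(f(-5))*(-38 - 1*296) = (10/7 + 9*(3 - 5 + (-5)**2))*(-38 - 1*296) = (10/7 + 9*(3 - 5 + 25))*(-38 - 296) = (10/7 + 9*23)*(-334) = (10/7 + 207)*(-334) = (1459/7)*(-334) = -487306/7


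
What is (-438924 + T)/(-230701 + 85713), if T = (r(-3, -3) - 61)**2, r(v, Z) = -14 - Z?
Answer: 108435/36247 ≈ 2.9916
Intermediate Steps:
T = 5184 (T = ((-14 - 1*(-3)) - 61)**2 = ((-14 + 3) - 61)**2 = (-11 - 61)**2 = (-72)**2 = 5184)
(-438924 + T)/(-230701 + 85713) = (-438924 + 5184)/(-230701 + 85713) = -433740/(-144988) = -433740*(-1/144988) = 108435/36247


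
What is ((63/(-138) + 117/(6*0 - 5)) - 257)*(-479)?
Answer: 30941963/230 ≈ 1.3453e+5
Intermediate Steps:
((63/(-138) + 117/(6*0 - 5)) - 257)*(-479) = ((63*(-1/138) + 117/(0 - 5)) - 257)*(-479) = ((-21/46 + 117/(-5)) - 257)*(-479) = ((-21/46 + 117*(-⅕)) - 257)*(-479) = ((-21/46 - 117/5) - 257)*(-479) = (-5487/230 - 257)*(-479) = -64597/230*(-479) = 30941963/230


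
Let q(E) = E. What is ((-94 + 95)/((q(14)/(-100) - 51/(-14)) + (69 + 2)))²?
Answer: 30625/169989444 ≈ 0.00018016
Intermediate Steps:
((-94 + 95)/((q(14)/(-100) - 51/(-14)) + (69 + 2)))² = ((-94 + 95)/((14/(-100) - 51/(-14)) + (69 + 2)))² = (1/((14*(-1/100) - 51*(-1/14)) + 71))² = (1/((-7/50 + 51/14) + 71))² = (1/(613/175 + 71))² = (1/(13038/175))² = (1*(175/13038))² = (175/13038)² = 30625/169989444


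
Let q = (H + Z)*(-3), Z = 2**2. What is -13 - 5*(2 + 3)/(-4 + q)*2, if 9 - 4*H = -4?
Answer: -1139/103 ≈ -11.058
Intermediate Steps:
H = 13/4 (H = 9/4 - 1/4*(-4) = 9/4 + 1 = 13/4 ≈ 3.2500)
Z = 4
q = -87/4 (q = (13/4 + 4)*(-3) = (29/4)*(-3) = -87/4 ≈ -21.750)
-13 - 5*(2 + 3)/(-4 + q)*2 = -13 - 5*(2 + 3)/(-4 - 87/4)*2 = -13 - 25/(-103/4)*2 = -13 - 25*(-4)/103*2 = -13 - 5*(-20/103)*2 = -13 + (100/103)*2 = -13 + 200/103 = -1139/103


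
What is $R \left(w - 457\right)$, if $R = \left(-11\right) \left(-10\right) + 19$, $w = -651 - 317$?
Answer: $-183825$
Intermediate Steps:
$w = -968$
$R = 129$ ($R = 110 + 19 = 129$)
$R \left(w - 457\right) = 129 \left(-968 - 457\right) = 129 \left(-1425\right) = -183825$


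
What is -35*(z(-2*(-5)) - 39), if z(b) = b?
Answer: 1015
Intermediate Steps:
-35*(z(-2*(-5)) - 39) = -35*(-2*(-5) - 39) = -35*(10 - 39) = -35*(-29) = 1015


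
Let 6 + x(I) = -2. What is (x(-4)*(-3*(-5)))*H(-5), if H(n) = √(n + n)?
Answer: -120*I*√10 ≈ -379.47*I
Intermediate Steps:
H(n) = √2*√n (H(n) = √(2*n) = √2*√n)
x(I) = -8 (x(I) = -6 - 2 = -8)
(x(-4)*(-3*(-5)))*H(-5) = (-(-24)*(-5))*(√2*√(-5)) = (-8*15)*(√2*(I*√5)) = -120*I*√10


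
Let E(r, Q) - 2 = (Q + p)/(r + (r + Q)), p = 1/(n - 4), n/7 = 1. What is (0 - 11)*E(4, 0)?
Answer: -539/24 ≈ -22.458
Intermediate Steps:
n = 7 (n = 7*1 = 7)
p = ⅓ (p = 1/(7 - 4) = 1/3 = ⅓ ≈ 0.33333)
E(r, Q) = 2 + (⅓ + Q)/(Q + 2*r) (E(r, Q) = 2 + (Q + ⅓)/(r + (r + Q)) = 2 + (⅓ + Q)/(r + (Q + r)) = 2 + (⅓ + Q)/(Q + 2*r))
(0 - 11)*E(4, 0) = (0 - 11)*((1 + 9*0 + 12*4)/(3*(0 + 2*4))) = -11*(1 + 0 + 48)/(3*(0 + 8)) = -11*49/(3*8) = -11*49/24 = -539/24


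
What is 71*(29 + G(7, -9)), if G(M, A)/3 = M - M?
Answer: 2059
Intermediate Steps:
G(M, A) = 0 (G(M, A) = 3*(M - M) = 3*0 = 0)
71*(29 + G(7, -9)) = 71*(29 + 0) = 71*29 = 2059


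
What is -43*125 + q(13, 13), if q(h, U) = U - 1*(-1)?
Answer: -5361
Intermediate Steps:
q(h, U) = 1 + U (q(h, U) = U + 1 = 1 + U)
-43*125 + q(13, 13) = -43*125 + (1 + 13) = -5375 + 14 = -5361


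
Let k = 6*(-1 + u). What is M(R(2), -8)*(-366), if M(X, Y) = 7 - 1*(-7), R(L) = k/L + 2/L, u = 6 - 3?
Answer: -5124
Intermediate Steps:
u = 3
k = 12 (k = 6*(-1 + 3) = 6*2 = 12)
R(L) = 14/L (R(L) = 12/L + 2/L = 14/L)
M(X, Y) = 14 (M(X, Y) = 7 + 7 = 14)
M(R(2), -8)*(-366) = 14*(-366) = -5124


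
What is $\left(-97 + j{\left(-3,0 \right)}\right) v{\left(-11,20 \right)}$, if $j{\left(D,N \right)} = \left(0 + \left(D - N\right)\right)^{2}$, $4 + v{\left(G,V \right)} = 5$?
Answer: $-88$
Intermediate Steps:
$v{\left(G,V \right)} = 1$ ($v{\left(G,V \right)} = -4 + 5 = 1$)
$j{\left(D,N \right)} = \left(D - N\right)^{2}$
$\left(-97 + j{\left(-3,0 \right)}\right) v{\left(-11,20 \right)} = \left(-97 + \left(-3 - 0\right)^{2}\right) 1 = \left(-97 + \left(-3 + 0\right)^{2}\right) 1 = \left(-97 + \left(-3\right)^{2}\right) 1 = \left(-97 + 9\right) 1 = \left(-88\right) 1 = -88$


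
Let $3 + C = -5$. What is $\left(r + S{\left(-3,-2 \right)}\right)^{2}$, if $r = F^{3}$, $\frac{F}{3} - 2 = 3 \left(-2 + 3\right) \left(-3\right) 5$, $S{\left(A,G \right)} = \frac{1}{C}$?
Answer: $\frac{294929548761169}{64} \approx 4.6083 \cdot 10^{12}$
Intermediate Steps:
$C = -8$ ($C = -3 - 5 = -8$)
$S{\left(A,G \right)} = - \frac{1}{8}$ ($S{\left(A,G \right)} = \frac{1}{-8} = - \frac{1}{8}$)
$F = -129$ ($F = 6 + 3 \cdot 3 \left(-2 + 3\right) \left(-3\right) 5 = 6 + 3 \cdot 3 \cdot 1 \left(-3\right) 5 = 6 + 3 \cdot 3 \left(-3\right) 5 = 6 + 3 \left(\left(-9\right) 5\right) = 6 + 3 \left(-45\right) = 6 - 135 = -129$)
$r = -2146689$ ($r = \left(-129\right)^{3} = -2146689$)
$\left(r + S{\left(-3,-2 \right)}\right)^{2} = \left(-2146689 - \frac{1}{8}\right)^{2} = \left(- \frac{17173513}{8}\right)^{2} = \frac{294929548761169}{64}$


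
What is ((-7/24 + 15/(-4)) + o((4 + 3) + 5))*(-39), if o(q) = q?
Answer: -2483/8 ≈ -310.38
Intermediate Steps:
((-7/24 + 15/(-4)) + o((4 + 3) + 5))*(-39) = ((-7/24 + 15/(-4)) + ((4 + 3) + 5))*(-39) = ((-7*1/24 + 15*(-¼)) + (7 + 5))*(-39) = ((-7/24 - 15/4) + 12)*(-39) = (-97/24 + 12)*(-39) = (191/24)*(-39) = -2483/8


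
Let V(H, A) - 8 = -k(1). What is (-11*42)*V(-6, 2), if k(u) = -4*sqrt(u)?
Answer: -5544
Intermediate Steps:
V(H, A) = 12 (V(H, A) = 8 - (-4)*sqrt(1) = 8 - (-4) = 8 - 1*(-4) = 8 + 4 = 12)
(-11*42)*V(-6, 2) = -11*42*12 = -462*12 = -5544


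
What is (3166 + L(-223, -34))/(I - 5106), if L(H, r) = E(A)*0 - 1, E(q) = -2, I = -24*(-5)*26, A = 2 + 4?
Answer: -1055/662 ≈ -1.5937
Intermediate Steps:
A = 6
I = 3120 (I = 120*26 = 3120)
L(H, r) = -1 (L(H, r) = -2*0 - 1 = 0 - 1 = -1)
(3166 + L(-223, -34))/(I - 5106) = (3166 - 1)/(3120 - 5106) = 3165/(-1986) = 3165*(-1/1986) = -1055/662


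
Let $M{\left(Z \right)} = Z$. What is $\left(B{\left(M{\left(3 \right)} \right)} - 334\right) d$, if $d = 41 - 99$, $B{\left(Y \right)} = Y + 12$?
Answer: $18502$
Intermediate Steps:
$B{\left(Y \right)} = 12 + Y$
$d = -58$
$\left(B{\left(M{\left(3 \right)} \right)} - 334\right) d = \left(\left(12 + 3\right) - 334\right) \left(-58\right) = \left(15 - 334\right) \left(-58\right) = \left(-319\right) \left(-58\right) = 18502$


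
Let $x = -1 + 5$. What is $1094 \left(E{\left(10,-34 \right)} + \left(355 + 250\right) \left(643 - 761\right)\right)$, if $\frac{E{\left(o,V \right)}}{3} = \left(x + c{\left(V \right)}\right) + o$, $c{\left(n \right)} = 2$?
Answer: $-78048148$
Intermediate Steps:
$x = 4$
$E{\left(o,V \right)} = 18 + 3 o$ ($E{\left(o,V \right)} = 3 \left(\left(4 + 2\right) + o\right) = 3 \left(6 + o\right) = 18 + 3 o$)
$1094 \left(E{\left(10,-34 \right)} + \left(355 + 250\right) \left(643 - 761\right)\right) = 1094 \left(\left(18 + 3 \cdot 10\right) + \left(355 + 250\right) \left(643 - 761\right)\right) = 1094 \left(\left(18 + 30\right) + 605 \left(-118\right)\right) = 1094 \left(48 - 71390\right) = 1094 \left(-71342\right) = -78048148$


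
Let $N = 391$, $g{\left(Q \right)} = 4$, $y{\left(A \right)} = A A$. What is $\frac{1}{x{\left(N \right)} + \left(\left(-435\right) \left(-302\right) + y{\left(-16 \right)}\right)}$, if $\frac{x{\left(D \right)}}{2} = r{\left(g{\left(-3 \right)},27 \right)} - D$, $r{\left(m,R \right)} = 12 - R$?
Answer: $\frac{1}{130814} \approx 7.6444 \cdot 10^{-6}$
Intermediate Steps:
$y{\left(A \right)} = A^{2}$
$x{\left(D \right)} = -30 - 2 D$ ($x{\left(D \right)} = 2 \left(\left(12 - 27\right) - D\right) = 2 \left(-15 - D\right) = -30 - 2 D$)
$\frac{1}{x{\left(N \right)} + \left(\left(-435\right) \left(-302\right) + y{\left(-16 \right)}\right)} = \frac{1}{\left(-30 - 782\right) + \left(\left(-435\right) \left(-302\right) + \left(-16\right)^{2}\right)} = \frac{1}{\left(-30 - 782\right) + \left(131370 + 256\right)} = \frac{1}{-812 + 131626} = \frac{1}{130814}$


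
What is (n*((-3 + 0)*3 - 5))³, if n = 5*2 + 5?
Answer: -9261000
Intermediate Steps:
n = 15 (n = 10 + 5 = 15)
(n*((-3 + 0)*3 - 5))³ = (15*((-3 + 0)*3 - 5))³ = (15*(-3*3 - 5))³ = (15*(-9 - 5))³ = (15*(-14))³ = (-210)³ = -9261000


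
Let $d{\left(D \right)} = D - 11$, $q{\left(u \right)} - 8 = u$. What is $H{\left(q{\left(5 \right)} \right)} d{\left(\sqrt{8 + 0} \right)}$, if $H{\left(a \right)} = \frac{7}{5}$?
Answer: $- \frac{77}{5} + \frac{14 \sqrt{2}}{5} \approx -11.44$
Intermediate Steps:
$q{\left(u \right)} = 8 + u$
$H{\left(a \right)} = \frac{7}{5}$ ($H{\left(a \right)} = 7 \cdot \frac{1}{5} = \frac{7}{5}$)
$d{\left(D \right)} = -11 + D$ ($d{\left(D \right)} = D - 11 = -11 + D$)
$H{\left(q{\left(5 \right)} \right)} d{\left(\sqrt{8 + 0} \right)} = \frac{7 \left(-11 + \sqrt{8 + 0}\right)}{5} = \frac{7 \left(-11 + \sqrt{8}\right)}{5} = \frac{7 \left(-11 + 2 \sqrt{2}\right)}{5} = - \frac{77}{5} + \frac{14 \sqrt{2}}{5}$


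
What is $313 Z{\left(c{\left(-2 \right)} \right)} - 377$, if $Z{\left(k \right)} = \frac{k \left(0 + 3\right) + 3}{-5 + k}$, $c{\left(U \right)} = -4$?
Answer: $-64$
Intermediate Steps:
$Z{\left(k \right)} = \frac{3 + 3 k}{-5 + k}$ ($Z{\left(k \right)} = \frac{k 3 + 3}{-5 + k} = \frac{3 k + 3}{-5 + k} = \frac{3 + 3 k}{-5 + k}$)
$313 Z{\left(c{\left(-2 \right)} \right)} - 377 = 313 \frac{3 \left(1 - 4\right)}{-5 - 4} - 377 = 313 \cdot 3 \frac{1}{-9} \left(-3\right) - 377 = 313 \cdot 3 \left(- \frac{1}{9}\right) \left(-3\right) - 377 = 313 \cdot 1 - 377 = 313 - 377 = -64$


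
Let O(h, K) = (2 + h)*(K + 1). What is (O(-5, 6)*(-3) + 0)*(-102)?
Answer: -6426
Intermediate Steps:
O(h, K) = (1 + K)*(2 + h) (O(h, K) = (2 + h)*(1 + K) = (1 + K)*(2 + h))
(O(-5, 6)*(-3) + 0)*(-102) = ((2 - 5 + 2*6 + 6*(-5))*(-3) + 0)*(-102) = ((2 - 5 + 12 - 30)*(-3) + 0)*(-102) = (-21*(-3) + 0)*(-102) = (63 + 0)*(-102) = 63*(-102) = -6426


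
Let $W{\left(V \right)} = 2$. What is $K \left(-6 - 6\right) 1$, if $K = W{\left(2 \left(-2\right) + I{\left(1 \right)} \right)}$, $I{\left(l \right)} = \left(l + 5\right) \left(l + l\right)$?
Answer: $-24$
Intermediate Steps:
$I{\left(l \right)} = 2 l \left(5 + l\right)$ ($I{\left(l \right)} = \left(5 + l\right) 2 l = 2 l \left(5 + l\right)$)
$K = 2$
$K \left(-6 - 6\right) 1 = 2 \left(-6 - 6\right) 1 = 2 \left(-12\right) 1 = \left(-24\right) 1 = -24$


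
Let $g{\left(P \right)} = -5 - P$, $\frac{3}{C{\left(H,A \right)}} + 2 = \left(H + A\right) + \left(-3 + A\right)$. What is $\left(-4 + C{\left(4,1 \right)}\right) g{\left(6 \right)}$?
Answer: $11$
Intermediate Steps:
$C{\left(H,A \right)} = \frac{3}{-5 + H + 2 A}$ ($C{\left(H,A \right)} = \frac{3}{-2 + \left(\left(H + A\right) + \left(-3 + A\right)\right)} = \frac{3}{-2 + \left(\left(A + H\right) + \left(-3 + A\right)\right)} = \frac{3}{-2 + \left(-3 + H + 2 A\right)} = \frac{3}{-5 + H + 2 A}$)
$\left(-4 + C{\left(4,1 \right)}\right) g{\left(6 \right)} = \left(-4 + \frac{3}{-5 + 4 + 2 \cdot 1}\right) \left(-5 - 6\right) = \left(-4 + \frac{3}{-5 + 4 + 2}\right) \left(-5 - 6\right) = \left(-4 + \frac{3}{1}\right) \left(-11\right) = \left(-4 + 3 \cdot 1\right) \left(-11\right) = \left(-4 + 3\right) \left(-11\right) = \left(-1\right) \left(-11\right) = 11$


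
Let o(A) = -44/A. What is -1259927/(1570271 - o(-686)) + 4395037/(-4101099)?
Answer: -4139490088455586/2208863941721169 ≈ -1.8740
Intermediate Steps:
-1259927/(1570271 - o(-686)) + 4395037/(-4101099) = -1259927/(1570271 - (-44)/(-686)) + 4395037/(-4101099) = -1259927/(1570271 - (-44)*(-1)/686) + 4395037*(-1/4101099) = -1259927/(1570271 - 1*22/343) - 4395037/4101099 = -1259927/(1570271 - 22/343) - 4395037/4101099 = -1259927/538602931/343 - 4395037/4101099 = -1259927*343/538602931 - 4395037/4101099 = -432154961/538602931 - 4395037/4101099 = -4139490088455586/2208863941721169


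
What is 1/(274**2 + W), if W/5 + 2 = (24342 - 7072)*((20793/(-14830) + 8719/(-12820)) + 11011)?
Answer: 1901206/1807467262641291 ≈ 1.0519e-9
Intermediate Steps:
W = 1807324527699635/1901206 (W = -10 + 5*((24342 - 7072)*((20793/(-14830) + 8719/(-12820)) + 11011)) = -10 + 5*(17270*((20793*(-1/14830) + 8719*(-1/12820)) + 11011)) = -10 + 5*(17270*((-20793/14830 - 8719/12820) + 11011)) = -10 + 5*(17270*(-39586903/19012060 + 11011)) = -10 + 5*(17270*(209302205757/19012060)) = -10 + 5*(361464909342339/1901206) = -10 + 1807324546711695/1901206 = 1807324527699635/1901206 ≈ 9.5062e+8)
1/(274**2 + W) = 1/(274**2 + 1807324527699635/1901206) = 1/(75076 + 1807324527699635/1901206) = 1/(1807467262641291/1901206) = 1901206/1807467262641291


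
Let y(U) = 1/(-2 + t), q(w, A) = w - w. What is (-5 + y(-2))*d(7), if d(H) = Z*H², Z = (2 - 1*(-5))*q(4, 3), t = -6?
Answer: 0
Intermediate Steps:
q(w, A) = 0
Z = 0 (Z = (2 - 1*(-5))*0 = (2 + 5)*0 = 7*0 = 0)
d(H) = 0 (d(H) = 0*H² = 0)
y(U) = -⅛ (y(U) = 1/(-2 - 6) = 1/(-8) = -⅛)
(-5 + y(-2))*d(7) = (-5 - ⅛)*0 = -41/8*0 = 0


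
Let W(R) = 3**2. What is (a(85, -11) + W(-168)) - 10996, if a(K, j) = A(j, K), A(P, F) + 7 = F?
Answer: -10909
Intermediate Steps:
A(P, F) = -7 + F
a(K, j) = -7 + K
W(R) = 9
(a(85, -11) + W(-168)) - 10996 = ((-7 + 85) + 9) - 10996 = (78 + 9) - 10996 = 87 - 10996 = -10909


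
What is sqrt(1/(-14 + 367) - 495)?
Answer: 7*I*sqrt(1258798)/353 ≈ 22.249*I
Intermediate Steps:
sqrt(1/(-14 + 367) - 495) = sqrt(1/353 - 495) = sqrt(-174734/353) = 7*I*sqrt(1258798)/353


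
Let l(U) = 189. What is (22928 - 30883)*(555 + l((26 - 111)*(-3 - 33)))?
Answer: -5918520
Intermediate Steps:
(22928 - 30883)*(555 + l((26 - 111)*(-3 - 33))) = (22928 - 30883)*(555 + 189) = -7955*744 = -5918520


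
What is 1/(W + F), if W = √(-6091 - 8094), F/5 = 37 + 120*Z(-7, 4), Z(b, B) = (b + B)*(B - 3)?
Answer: -323/524482 - I*√14185/2622410 ≈ -0.00061585 - 4.5417e-5*I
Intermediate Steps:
Z(b, B) = (-3 + B)*(B + b) (Z(b, B) = (B + b)*(-3 + B) = (-3 + B)*(B + b))
F = -1615 (F = 5*(37 + 120*(4² - 3*4 - 3*(-7) + 4*(-7))) = 5*(37 + 120*(16 - 12 + 21 - 28)) = 5*(37 + 120*(-3)) = 5*(37 - 360) = 5*(-323) = -1615)
W = I*√14185 (W = √(-14185) = I*√14185 ≈ 119.1*I)
1/(W + F) = 1/(I*√14185 - 1615) = 1/(-1615 + I*√14185)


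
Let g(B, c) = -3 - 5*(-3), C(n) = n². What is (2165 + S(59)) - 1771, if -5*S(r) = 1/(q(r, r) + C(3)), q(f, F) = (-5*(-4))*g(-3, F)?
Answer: 490529/1245 ≈ 394.00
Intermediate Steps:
g(B, c) = 12 (g(B, c) = -3 + 15 = 12)
q(f, F) = 240 (q(f, F) = -5*(-4)*12 = 20*12 = 240)
S(r) = -1/1245 (S(r) = -1/(5*(240 + 3²)) = -1/(5*(240 + 9)) = -⅕/249 = -⅕*1/249 = -1/1245)
(2165 + S(59)) - 1771 = (2165 - 1/1245) - 1771 = 2695424/1245 - 1771 = 490529/1245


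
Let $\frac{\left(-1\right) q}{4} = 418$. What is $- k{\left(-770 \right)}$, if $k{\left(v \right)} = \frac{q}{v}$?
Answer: $- \frac{76}{35} \approx -2.1714$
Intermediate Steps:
$q = -1672$ ($q = \left(-4\right) 418 = -1672$)
$k{\left(v \right)} = - \frac{1672}{v}$
$- k{\left(-770 \right)} = - \frac{-1672}{-770} = - \frac{\left(-1672\right) \left(-1\right)}{770} = \left(-1\right) \frac{76}{35} = - \frac{76}{35}$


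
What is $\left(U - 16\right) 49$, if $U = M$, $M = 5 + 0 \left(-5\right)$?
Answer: $-539$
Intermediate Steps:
$M = 5$ ($M = 5 + 0 = 5$)
$U = 5$
$\left(U - 16\right) 49 = \left(5 - 16\right) 49 = \left(-11\right) 49 = -539$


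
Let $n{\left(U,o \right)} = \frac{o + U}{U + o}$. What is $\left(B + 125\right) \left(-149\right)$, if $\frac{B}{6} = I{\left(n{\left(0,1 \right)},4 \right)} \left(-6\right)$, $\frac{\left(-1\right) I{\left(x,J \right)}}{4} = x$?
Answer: $-40081$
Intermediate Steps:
$n{\left(U,o \right)} = 1$ ($n{\left(U,o \right)} = \frac{U + o}{U + o} = 1$)
$I{\left(x,J \right)} = - 4 x$
$B = 144$ ($B = 6 \left(-4\right) 1 \left(-6\right) = 6 \left(\left(-4\right) \left(-6\right)\right) = 6 \cdot 24 = 144$)
$\left(B + 125\right) \left(-149\right) = \left(144 + 125\right) \left(-149\right) = 269 \left(-149\right) = -40081$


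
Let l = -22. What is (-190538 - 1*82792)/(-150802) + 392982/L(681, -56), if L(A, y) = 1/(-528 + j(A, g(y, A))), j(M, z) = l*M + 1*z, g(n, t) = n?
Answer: -461239816045947/75401 ≈ -6.1172e+9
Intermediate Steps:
j(M, z) = z - 22*M (j(M, z) = -22*M + 1*z = -22*M + z = z - 22*M)
L(A, y) = 1/(-528 + y - 22*A) (L(A, y) = 1/(-528 + (y - 22*A)) = 1/(-528 + y - 22*A))
(-190538 - 1*82792)/(-150802) + 392982/L(681, -56) = (-190538 - 1*82792)/(-150802) + 392982/(1/(-528 - 56 - 22*681)) = (-190538 - 82792)*(-1/150802) + 392982/(1/(-528 - 56 - 14982)) = -273330*(-1/150802) + 392982/(1/(-15566)) = 136665/75401 + 392982/(-1/15566) = 136665/75401 + 392982*(-15566) = 136665/75401 - 6117157812 = -461239816045947/75401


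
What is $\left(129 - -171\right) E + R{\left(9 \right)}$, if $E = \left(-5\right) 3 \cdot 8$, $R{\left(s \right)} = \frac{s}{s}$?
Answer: $-35999$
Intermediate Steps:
$R{\left(s \right)} = 1$
$E = -120$ ($E = \left(-15\right) 8 = -120$)
$\left(129 - -171\right) E + R{\left(9 \right)} = \left(129 - -171\right) \left(-120\right) + 1 = \left(129 + 171\right) \left(-120\right) + 1 = 300 \left(-120\right) + 1 = -36000 + 1 = -35999$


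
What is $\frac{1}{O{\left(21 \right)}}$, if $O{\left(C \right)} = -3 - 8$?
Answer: $- \frac{1}{11} \approx -0.090909$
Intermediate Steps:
$O{\left(C \right)} = -11$
$\frac{1}{O{\left(21 \right)}} = \frac{1}{-11} = - \frac{1}{11}$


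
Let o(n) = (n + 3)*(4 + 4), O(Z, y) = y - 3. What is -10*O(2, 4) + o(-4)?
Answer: -18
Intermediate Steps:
O(Z, y) = -3 + y
o(n) = 24 + 8*n (o(n) = (3 + n)*8 = 24 + 8*n)
-10*O(2, 4) + o(-4) = -10*(-3 + 4) + (24 + 8*(-4)) = -10*1 + (24 - 32) = -10 - 8 = -18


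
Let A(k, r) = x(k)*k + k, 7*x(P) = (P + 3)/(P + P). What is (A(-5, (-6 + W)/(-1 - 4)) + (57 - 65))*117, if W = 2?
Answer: -10764/7 ≈ -1537.7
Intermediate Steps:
x(P) = (3 + P)/(14*P) (x(P) = ((P + 3)/(P + P))/7 = ((3 + P)/((2*P)))/7 = ((3 + P)*(1/(2*P)))/7 = ((3 + P)/(2*P))/7 = (3 + P)/(14*P))
A(k, r) = 3/14 + 15*k/14 (A(k, r) = ((3 + k)/(14*k))*k + k = (3/14 + k/14) + k = 3/14 + 15*k/14)
(A(-5, (-6 + W)/(-1 - 4)) + (57 - 65))*117 = ((3/14 + (15/14)*(-5)) + (57 - 65))*117 = ((3/14 - 75/14) - 8)*117 = (-36/7 - 8)*117 = -92/7*117 = -10764/7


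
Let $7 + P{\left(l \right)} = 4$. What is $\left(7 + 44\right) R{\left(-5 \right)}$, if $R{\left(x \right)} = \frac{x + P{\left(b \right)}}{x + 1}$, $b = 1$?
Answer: $102$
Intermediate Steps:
$P{\left(l \right)} = -3$ ($P{\left(l \right)} = -7 + 4 = -3$)
$R{\left(x \right)} = \frac{-3 + x}{1 + x}$ ($R{\left(x \right)} = \frac{x - 3}{x + 1} = \frac{-3 + x}{1 + x}$)
$\left(7 + 44\right) R{\left(-5 \right)} = \left(7 + 44\right) \frac{-3 - 5}{1 - 5} = 51 \frac{1}{-4} \left(-8\right) = 51 \left(\left(- \frac{1}{4}\right) \left(-8\right)\right) = 51 \cdot 2 = 102$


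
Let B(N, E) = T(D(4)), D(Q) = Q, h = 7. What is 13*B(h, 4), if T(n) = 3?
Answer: 39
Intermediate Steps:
B(N, E) = 3
13*B(h, 4) = 13*3 = 39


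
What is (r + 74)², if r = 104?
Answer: 31684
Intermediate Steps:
(r + 74)² = (104 + 74)² = 178² = 31684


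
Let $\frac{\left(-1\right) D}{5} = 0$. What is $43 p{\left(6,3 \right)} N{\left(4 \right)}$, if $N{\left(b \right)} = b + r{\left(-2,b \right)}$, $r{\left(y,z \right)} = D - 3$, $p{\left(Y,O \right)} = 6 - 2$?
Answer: $172$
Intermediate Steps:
$p{\left(Y,O \right)} = 4$ ($p{\left(Y,O \right)} = 6 - 2 = 4$)
$D = 0$ ($D = \left(-5\right) 0 = 0$)
$r{\left(y,z \right)} = -3$ ($r{\left(y,z \right)} = 0 - 3 = -3$)
$N{\left(b \right)} = -3 + b$ ($N{\left(b \right)} = b - 3 = -3 + b$)
$43 p{\left(6,3 \right)} N{\left(4 \right)} = 43 \cdot 4 \left(-3 + 4\right) = 172 \cdot 1 = 172$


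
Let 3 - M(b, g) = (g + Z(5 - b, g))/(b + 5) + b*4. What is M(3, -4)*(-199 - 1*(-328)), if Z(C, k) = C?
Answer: -4515/4 ≈ -1128.8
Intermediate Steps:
M(b, g) = 3 - 4*b - (5 + g - b)/(5 + b) (M(b, g) = 3 - ((g + (5 - b))/(b + 5) + b*4) = 3 - ((5 + g - b)/(5 + b) + 4*b) = 3 - (4*b + (5 + g - b)/(5 + b)) = 3 + (-4*b - (5 + g - b)/(5 + b)) = 3 - 4*b - (5 + g - b)/(5 + b))
M(3, -4)*(-199 - 1*(-328)) = ((10 - 1*(-4) - 16*3 - 4*3²)/(5 + 3))*(-199 - 1*(-328)) = ((10 + 4 - 48 - 4*9)/8)*(-199 + 328) = ((10 + 4 - 48 - 36)/8)*129 = ((⅛)*(-70))*129 = -35/4*129 = -4515/4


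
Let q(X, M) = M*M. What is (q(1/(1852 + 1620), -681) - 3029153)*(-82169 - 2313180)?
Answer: 6145009161808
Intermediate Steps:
q(X, M) = M**2
(q(1/(1852 + 1620), -681) - 3029153)*(-82169 - 2313180) = ((-681)**2 - 3029153)*(-82169 - 2313180) = (463761 - 3029153)*(-2395349) = -2565392*(-2395349) = 6145009161808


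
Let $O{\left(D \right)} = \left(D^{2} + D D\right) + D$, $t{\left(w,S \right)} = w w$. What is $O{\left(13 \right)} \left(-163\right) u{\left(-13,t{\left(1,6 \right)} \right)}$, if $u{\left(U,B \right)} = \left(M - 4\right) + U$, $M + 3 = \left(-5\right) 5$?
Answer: $2574585$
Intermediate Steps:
$M = -28$ ($M = -3 - 25 = -28$)
$t{\left(w,S \right)} = w^{2}$
$u{\left(U,B \right)} = -32 + U$ ($u{\left(U,B \right)} = \left(-28 - 4\right) + U = -32 + U$)
$O{\left(D \right)} = D + 2 D^{2}$ ($O{\left(D \right)} = \left(D^{2} + D^{2}\right) + D = 2 D^{2} + D = D + 2 D^{2}$)
$O{\left(13 \right)} \left(-163\right) u{\left(-13,t{\left(1,6 \right)} \right)} = 13 \left(1 + 2 \cdot 13\right) \left(-163\right) \left(-32 - 13\right) = 13 \left(1 + 26\right) \left(-163\right) \left(-45\right) = 13 \cdot 27 \left(-163\right) \left(-45\right) = 351 \left(-163\right) \left(-45\right) = \left(-57213\right) \left(-45\right) = 2574585$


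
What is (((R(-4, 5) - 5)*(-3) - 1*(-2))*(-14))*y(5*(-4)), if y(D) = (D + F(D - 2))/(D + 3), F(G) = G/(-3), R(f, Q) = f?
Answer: -15428/51 ≈ -302.51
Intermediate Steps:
F(G) = -G/3 (F(G) = G*(-1/3) = -G/3)
y(D) = (2/3 + 2*D/3)/(3 + D) (y(D) = (D - (D - 2)/3)/(D + 3) = (D - (-2 + D)/3)/(3 + D) = (D + (2/3 - D/3))/(3 + D) = (2/3 + 2*D/3)/(3 + D))
(((R(-4, 5) - 5)*(-3) - 1*(-2))*(-14))*y(5*(-4)) = (((-4 - 5)*(-3) - 1*(-2))*(-14))*(2*(1 + 5*(-4))/(3*(3 + 5*(-4)))) = ((-9*(-3) + 2)*(-14))*(2*(1 - 20)/(3*(3 - 20))) = ((27 + 2)*(-14))*((2/3)*(-19)/(-17)) = (29*(-14))*((2/3)*(-1/17)*(-19)) = -406*38/51 = -15428/51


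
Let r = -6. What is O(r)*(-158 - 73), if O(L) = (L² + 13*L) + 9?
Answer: 7623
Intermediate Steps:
O(L) = 9 + L² + 13*L
O(r)*(-158 - 73) = (9 + (-6)² + 13*(-6))*(-158 - 73) = (9 + 36 - 78)*(-231) = -33*(-231) = 7623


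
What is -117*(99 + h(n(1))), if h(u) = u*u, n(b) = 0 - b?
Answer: -11700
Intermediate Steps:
n(b) = -b
h(u) = u²
-117*(99 + h(n(1))) = -117*(99 + (-1*1)²) = -117*(99 + (-1)²) = -117*(99 + 1) = -117*100 = -11700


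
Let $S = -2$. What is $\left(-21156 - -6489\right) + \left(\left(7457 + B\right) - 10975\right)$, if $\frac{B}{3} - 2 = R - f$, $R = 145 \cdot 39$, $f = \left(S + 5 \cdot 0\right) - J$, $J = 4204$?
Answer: $11404$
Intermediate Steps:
$f = -4206$ ($f = \left(-2 + 5 \cdot 0\right) - 4204 = \left(-2 + 0\right) - 4204 = -2 - 4204 = -4206$)
$R = 5655$
$B = 29589$ ($B = 6 + 3 \left(5655 - -4206\right) = 6 + 3 \left(5655 + 4206\right) = 6 + 3 \cdot 9861 = 6 + 29583 = 29589$)
$\left(-21156 - -6489\right) + \left(\left(7457 + B\right) - 10975\right) = \left(-21156 - -6489\right) + \left(\left(7457 + 29589\right) - 10975\right) = \left(-21156 + 6489\right) + \left(37046 - 10975\right) = -14667 + 26071 = 11404$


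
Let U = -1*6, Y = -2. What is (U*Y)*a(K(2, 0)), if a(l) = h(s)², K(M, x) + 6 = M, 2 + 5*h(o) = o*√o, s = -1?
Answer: 36/25 + 48*I/25 ≈ 1.44 + 1.92*I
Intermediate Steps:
h(o) = -⅖ + o^(3/2)/5 (h(o) = -⅖ + (o*√o)/5 = -⅖ + o^(3/2)/5)
K(M, x) = -6 + M
a(l) = (-⅖ - I/5)² (a(l) = (-⅖ + (-1)^(3/2)/5)² = (-⅖ + (-I)/5)² = (-⅖ - I/5)²)
U = -6
(U*Y)*a(K(2, 0)) = (-6*(-2))*((2 + I)²/25) = 12*((2 + I)²/25) = 12*(2 + I)²/25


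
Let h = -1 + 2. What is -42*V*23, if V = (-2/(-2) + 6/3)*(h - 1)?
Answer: 0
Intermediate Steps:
h = 1
V = 0 (V = (-2/(-2) + 6/3)*(1 - 1) = (-2*(-½) + 6*(⅓))*0 = (1 + 2)*0 = 3*0 = 0)
-42*V*23 = -42*0*23 = 0*23 = 0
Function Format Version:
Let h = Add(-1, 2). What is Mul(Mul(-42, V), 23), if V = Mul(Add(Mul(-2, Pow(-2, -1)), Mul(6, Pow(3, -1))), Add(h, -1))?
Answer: 0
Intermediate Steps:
h = 1
V = 0 (V = Mul(Add(Mul(-2, Pow(-2, -1)), Mul(6, Pow(3, -1))), Add(1, -1)) = Mul(Add(Mul(-2, Rational(-1, 2)), Mul(6, Rational(1, 3))), 0) = Mul(Add(1, 2), 0) = Mul(3, 0) = 0)
Mul(Mul(-42, V), 23) = Mul(Mul(-42, 0), 23) = Mul(0, 23) = 0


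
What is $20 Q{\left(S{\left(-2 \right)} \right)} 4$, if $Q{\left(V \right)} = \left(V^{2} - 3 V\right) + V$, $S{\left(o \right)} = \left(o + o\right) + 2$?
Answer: $640$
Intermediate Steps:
$S{\left(o \right)} = 2 + 2 o$ ($S{\left(o \right)} = 2 o + 2 = 2 + 2 o$)
$Q{\left(V \right)} = V^{2} - 2 V$
$20 Q{\left(S{\left(-2 \right)} \right)} 4 = 20 \left(2 + 2 \left(-2\right)\right) \left(-2 + \left(2 + 2 \left(-2\right)\right)\right) 4 = 20 \left(2 - 4\right) \left(-2 + \left(2 - 4\right)\right) 4 = 20 \left(- 2 \left(-2 - 2\right)\right) 4 = 20 \left(\left(-2\right) \left(-4\right)\right) 4 = 20 \cdot 8 \cdot 4 = 160 \cdot 4 = 640$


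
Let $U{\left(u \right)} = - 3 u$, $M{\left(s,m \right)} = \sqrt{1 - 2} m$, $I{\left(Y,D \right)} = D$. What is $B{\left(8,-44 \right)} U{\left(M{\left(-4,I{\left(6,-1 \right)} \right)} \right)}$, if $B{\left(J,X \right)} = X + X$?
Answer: $- 264 i \approx - 264.0 i$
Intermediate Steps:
$B{\left(J,X \right)} = 2 X$
$M{\left(s,m \right)} = i m$ ($M{\left(s,m \right)} = \sqrt{-1} m = i m$)
$B{\left(8,-44 \right)} U{\left(M{\left(-4,I{\left(6,-1 \right)} \right)} \right)} = 2 \left(-44\right) \left(- 3 i \left(-1\right)\right) = - 88 \left(- 3 \left(- i\right)\right) = - 88 \cdot 3 i = - 264 i$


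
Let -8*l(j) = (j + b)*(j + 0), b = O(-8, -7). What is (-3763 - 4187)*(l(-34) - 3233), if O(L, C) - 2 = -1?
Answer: 53634675/2 ≈ 2.6817e+7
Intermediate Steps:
O(L, C) = 1 (O(L, C) = 2 - 1 = 1)
b = 1
l(j) = -j*(1 + j)/8 (l(j) = -(j + 1)*(j + 0)/8 = -(1 + j)*j/8 = -j*(1 + j)/8)
(-3763 - 4187)*(l(-34) - 3233) = (-3763 - 4187)*(-1/8*(-34)*(1 - 34) - 3233) = -7950*(-1/8*(-34)*(-33) - 3233) = -7950*(-561/4 - 3233) = -7950*(-13493/4) = 53634675/2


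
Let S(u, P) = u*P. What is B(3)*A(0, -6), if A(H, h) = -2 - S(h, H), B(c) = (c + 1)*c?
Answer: -24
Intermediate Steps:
S(u, P) = P*u
B(c) = c*(1 + c) (B(c) = (1 + c)*c = c*(1 + c))
A(H, h) = -2 - H*h
B(3)*A(0, -6) = (3*(1 + 3))*(-2 - 1*0*(-6)) = (3*4)*(-2 + 0) = 12*(-2) = -24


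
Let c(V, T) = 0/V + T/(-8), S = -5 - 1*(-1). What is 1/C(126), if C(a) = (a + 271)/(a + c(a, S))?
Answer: 253/794 ≈ 0.31864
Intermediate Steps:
S = -4 (S = -5 + 1 = -4)
c(V, T) = -T/8 (c(V, T) = 0 + T*(-⅛) = 0 - T/8 = -T/8)
C(a) = (271 + a)/(½ + a) (C(a) = (a + 271)/(a - ⅛*(-4)) = (271 + a)/(a + ½) = (271 + a)/(½ + a))
1/C(126) = 1/(2*(271 + 126)/(1 + 2*126)) = 1/(2*397/(1 + 252)) = 1/(2*397/253) = 1/(2*(1/253)*397) = 1/(794/253) = 253/794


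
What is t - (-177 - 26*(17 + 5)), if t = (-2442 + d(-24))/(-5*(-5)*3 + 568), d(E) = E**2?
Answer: 479741/643 ≈ 746.10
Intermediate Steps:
t = -1866/643 (t = (-2442 + (-24)**2)/(-5*(-5)*3 + 568) = (-2442 + 576)/(25*3 + 568) = -1866/(75 + 568) = -1866/643 ≈ -2.9020)
t - (-177 - 26*(17 + 5)) = -1866/643 - (-177 - 26*(17 + 5)) = -1866/643 - (-177 - 26*22) = -1866/643 - (-177 - 1*572) = -1866/643 - (-177 - 572) = -1866/643 - 1*(-749) = -1866/643 + 749 = 479741/643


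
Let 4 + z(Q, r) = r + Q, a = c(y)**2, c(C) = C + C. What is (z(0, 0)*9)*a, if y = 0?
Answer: 0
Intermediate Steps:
c(C) = 2*C
a = 0 (a = (2*0)**2 = 0**2 = 0)
z(Q, r) = -4 + Q + r (z(Q, r) = -4 + (r + Q) = -4 + (Q + r) = -4 + Q + r)
(z(0, 0)*9)*a = ((-4 + 0 + 0)*9)*0 = -4*9*0 = -36*0 = 0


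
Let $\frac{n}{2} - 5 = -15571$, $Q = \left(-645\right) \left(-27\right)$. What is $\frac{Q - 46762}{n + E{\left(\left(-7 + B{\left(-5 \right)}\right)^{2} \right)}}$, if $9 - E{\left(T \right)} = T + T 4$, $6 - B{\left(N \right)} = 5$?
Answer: $\frac{29347}{31303} \approx 0.93751$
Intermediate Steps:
$B{\left(N \right)} = 1$ ($B{\left(N \right)} = 6 - 5 = 1$)
$Q = 17415$
$n = -31132$ ($n = 10 + 2 \left(-15571\right) = 10 - 31142 = -31132$)
$E{\left(T \right)} = 9 - 5 T$ ($E{\left(T \right)} = 9 - \left(T + T 4\right) = 9 - \left(T + 4 T\right) = 9 - 5 T$)
$\frac{Q - 46762}{n + E{\left(\left(-7 + B{\left(-5 \right)}\right)^{2} \right)}} = \frac{17415 - 46762}{-31132 + \left(9 - 5 \left(-7 + 1\right)^{2}\right)} = - \frac{29347}{-31132 + \left(9 - 5 \left(-6\right)^{2}\right)} = - \frac{29347}{-31132 + \left(9 - 180\right)} = - \frac{29347}{-31132 - 171} = - \frac{29347}{-31303} = \left(-29347\right) \left(- \frac{1}{31303}\right) = \frac{29347}{31303}$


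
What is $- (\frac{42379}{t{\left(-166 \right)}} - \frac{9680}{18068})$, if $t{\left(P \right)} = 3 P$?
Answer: $\frac{192631103}{2249466} \approx 85.634$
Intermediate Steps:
$- (\frac{42379}{t{\left(-166 \right)}} - \frac{9680}{18068}) = - (\frac{42379}{3 \left(-166\right)} - \frac{9680}{18068}) = - (\frac{42379}{-498} - \frac{2420}{4517}) = - (42379 \left(- \frac{1}{498}\right) - \frac{2420}{4517}) = - (- \frac{42379}{498} - \frac{2420}{4517}) = \left(-1\right) \left(- \frac{192631103}{2249466}\right) = \frac{192631103}{2249466}$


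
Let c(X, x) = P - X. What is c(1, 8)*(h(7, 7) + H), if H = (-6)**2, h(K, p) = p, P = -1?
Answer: -86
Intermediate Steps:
H = 36
c(X, x) = -1 - X
c(1, 8)*(h(7, 7) + H) = (-1 - 1*1)*(7 + 36) = (-1 - 1)*43 = -2*43 = -86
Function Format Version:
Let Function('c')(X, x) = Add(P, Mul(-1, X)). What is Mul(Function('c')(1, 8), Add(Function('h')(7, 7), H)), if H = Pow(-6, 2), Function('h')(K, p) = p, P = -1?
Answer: -86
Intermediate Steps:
H = 36
Function('c')(X, x) = Add(-1, Mul(-1, X))
Mul(Function('c')(1, 8), Add(Function('h')(7, 7), H)) = Mul(Add(-1, Mul(-1, 1)), Add(7, 36)) = Mul(Add(-1, -1), 43) = Mul(-2, 43) = -86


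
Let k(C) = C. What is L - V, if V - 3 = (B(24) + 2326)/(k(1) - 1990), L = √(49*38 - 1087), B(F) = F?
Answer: -3617/1989 + 5*√31 ≈ 26.020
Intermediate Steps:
L = 5*√31 (L = √(1862 - 1087) = √775 = 5*√31 ≈ 27.839)
V = 3617/1989 (V = 3 + (24 + 2326)/(1 - 1990) = 3 + 2350/(-1989) = 3 + 2350*(-1/1989) = 3 - 2350/1989 = 3617/1989 ≈ 1.8185)
L - V = 5*√31 - 1*3617/1989 = 5*√31 - 3617/1989 = -3617/1989 + 5*√31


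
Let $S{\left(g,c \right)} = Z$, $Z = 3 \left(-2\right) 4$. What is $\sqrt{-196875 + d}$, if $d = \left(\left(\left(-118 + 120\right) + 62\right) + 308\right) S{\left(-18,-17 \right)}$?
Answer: $3 i \sqrt{22867} \approx 453.66 i$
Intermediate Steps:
$Z = -24$ ($Z = \left(-6\right) 4 = -24$)
$S{\left(g,c \right)} = -24$
$d = -8928$ ($d = \left(\left(\left(-118 + 120\right) + 62\right) + 308\right) \left(-24\right) = \left(\left(2 + 62\right) + 308\right) \left(-24\right) = \left(64 + 308\right) \left(-24\right) = 372 \left(-24\right) = -8928$)
$\sqrt{-196875 + d} = \sqrt{-196875 - 8928} = \sqrt{-205803} = 3 i \sqrt{22867}$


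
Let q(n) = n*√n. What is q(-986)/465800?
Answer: -29*I*√986/13700 ≈ -0.066468*I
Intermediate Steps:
q(n) = n^(3/2)
q(-986)/465800 = (-986)^(3/2)/465800 = -986*I*√986*(1/465800) = -29*I*√986/13700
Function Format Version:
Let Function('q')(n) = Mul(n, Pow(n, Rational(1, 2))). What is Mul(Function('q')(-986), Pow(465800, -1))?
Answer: Mul(Rational(-29, 13700), I, Pow(986, Rational(1, 2))) ≈ Mul(-0.066468, I)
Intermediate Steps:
Function('q')(n) = Pow(n, Rational(3, 2))
Mul(Function('q')(-986), Pow(465800, -1)) = Mul(Pow(-986, Rational(3, 2)), Pow(465800, -1)) = Mul(Mul(-986, I, Pow(986, Rational(1, 2))), Rational(1, 465800)) = Mul(Rational(-29, 13700), I, Pow(986, Rational(1, 2)))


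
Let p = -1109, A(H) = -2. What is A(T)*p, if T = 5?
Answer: 2218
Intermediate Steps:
A(T)*p = -2*(-1109) = 2218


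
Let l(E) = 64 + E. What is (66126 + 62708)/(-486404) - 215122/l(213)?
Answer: -52335944153/67366954 ≈ -776.88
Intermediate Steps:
(66126 + 62708)/(-486404) - 215122/l(213) = (66126 + 62708)/(-486404) - 215122/(64 + 213) = 128834*(-1/486404) - 215122/277 = -64417/243202 - 215122*1/277 = -64417/243202 - 215122/277 = -52335944153/67366954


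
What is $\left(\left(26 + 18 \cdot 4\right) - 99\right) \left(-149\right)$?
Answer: $149$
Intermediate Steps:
$\left(\left(26 + 18 \cdot 4\right) - 99\right) \left(-149\right) = \left(\left(26 + 72\right) - 99\right) \left(-149\right) = \left(98 - 99\right) \left(-149\right) = \left(-1\right) \left(-149\right) = 149$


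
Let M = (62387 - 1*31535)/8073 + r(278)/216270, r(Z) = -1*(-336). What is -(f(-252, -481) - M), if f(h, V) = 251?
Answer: -2663937041/10777455 ≈ -247.18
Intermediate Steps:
r(Z) = 336
M = 41204164/10777455 (M = (62387 - 1*31535)/8073 + 336/216270 = (62387 - 31535)*(1/8073) + 336*(1/216270) = 30852*(1/8073) + 56/36045 = 3428/897 + 56/36045 = 41204164/10777455 ≈ 3.8232)
-(f(-252, -481) - M) = -(251 - 1*41204164/10777455) = -(251 - 41204164/10777455) = -1*2663937041/10777455 = -2663937041/10777455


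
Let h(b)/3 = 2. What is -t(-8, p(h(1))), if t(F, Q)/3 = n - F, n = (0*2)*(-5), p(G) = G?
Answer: -24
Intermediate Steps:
h(b) = 6 (h(b) = 3*2 = 6)
n = 0 (n = 0*(-5) = 0)
t(F, Q) = -3*F (t(F, Q) = 3*(0 - F) = 3*(-F) = -3*F)
-t(-8, p(h(1))) = -(-3)*(-8) = -1*24 = -24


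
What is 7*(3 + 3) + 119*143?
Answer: 17059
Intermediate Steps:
7*(3 + 3) + 119*143 = 7*6 + 17017 = 42 + 17017 = 17059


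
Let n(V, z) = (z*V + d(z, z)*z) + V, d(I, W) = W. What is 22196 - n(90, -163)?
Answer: 10207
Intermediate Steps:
n(V, z) = V + z² + V*z (n(V, z) = (z*V + z*z) + V = (V*z + z²) + V = (z² + V*z) + V = V + z² + V*z)
22196 - n(90, -163) = 22196 - (90 + (-163)² + 90*(-163)) = 22196 - (90 + 26569 - 14670) = 22196 - 1*11989 = 22196 - 11989 = 10207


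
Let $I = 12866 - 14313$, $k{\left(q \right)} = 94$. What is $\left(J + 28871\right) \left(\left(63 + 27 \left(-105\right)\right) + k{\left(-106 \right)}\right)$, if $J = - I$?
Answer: $-81191604$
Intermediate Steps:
$I = -1447$ ($I = 12866 - 14313 = -1447$)
$J = 1447$ ($J = \left(-1\right) \left(-1447\right) = 1447$)
$\left(J + 28871\right) \left(\left(63 + 27 \left(-105\right)\right) + k{\left(-106 \right)}\right) = \left(1447 + 28871\right) \left(\left(63 + 27 \left(-105\right)\right) + 94\right) = 30318 \left(\left(63 - 2835\right) + 94\right) = 30318 \left(-2772 + 94\right) = 30318 \left(-2678\right) = -81191604$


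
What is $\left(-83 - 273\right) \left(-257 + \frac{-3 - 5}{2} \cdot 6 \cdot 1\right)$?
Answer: $100036$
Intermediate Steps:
$\left(-83 - 273\right) \left(-257 + \frac{-3 - 5}{2} \cdot 6 \cdot 1\right) = - 356 \left(-257 + \frac{1}{2} \left(-8\right) 6 \cdot 1\right) = - 356 \left(-257 + \left(-4\right) 6 \cdot 1\right) = - 356 \left(-257 - 24\right) = \left(-356\right) \left(-281\right) = 100036$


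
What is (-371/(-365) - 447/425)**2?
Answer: 1201216/962550625 ≈ 0.0012480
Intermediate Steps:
(-371/(-365) - 447/425)**2 = (-371*(-1/365) - 447*1/425)**2 = (371/365 - 447/425)**2 = (-1096/31025)**2 = 1201216/962550625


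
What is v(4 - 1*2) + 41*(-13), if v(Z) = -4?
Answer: -537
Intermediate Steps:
v(4 - 1*2) + 41*(-13) = -4 + 41*(-13) = -4 - 533 = -537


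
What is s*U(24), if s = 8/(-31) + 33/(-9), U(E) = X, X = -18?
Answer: 2190/31 ≈ 70.645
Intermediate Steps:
U(E) = -18
s = -365/93 (s = 8*(-1/31) + 33*(-⅑) = -8/31 - 11/3 = -365/93 ≈ -3.9247)
s*U(24) = -365/93*(-18) = 2190/31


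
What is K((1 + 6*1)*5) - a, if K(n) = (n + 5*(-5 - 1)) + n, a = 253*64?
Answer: -16152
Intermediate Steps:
a = 16192
K(n) = -30 + 2*n (K(n) = (n + 5*(-6)) + n = (n - 30) + n = (-30 + n) + n = -30 + 2*n)
K((1 + 6*1)*5) - a = (-30 + 2*((1 + 6*1)*5)) - 1*16192 = (-30 + 2*((1 + 6)*5)) - 16192 = (-30 + 2*(7*5)) - 16192 = (-30 + 2*35) - 16192 = (-30 + 70) - 16192 = 40 - 16192 = -16152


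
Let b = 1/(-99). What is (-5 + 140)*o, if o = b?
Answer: -15/11 ≈ -1.3636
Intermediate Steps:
b = -1/99 ≈ -0.010101
o = -1/99 ≈ -0.010101
(-5 + 140)*o = (-5 + 140)*(-1/99) = 135*(-1/99) = -15/11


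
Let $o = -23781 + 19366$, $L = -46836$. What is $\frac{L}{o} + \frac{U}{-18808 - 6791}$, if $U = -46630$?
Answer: $\frac{1404826214}{113019585} \approx 12.43$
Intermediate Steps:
$o = -4415$
$\frac{L}{o} + \frac{U}{-18808 - 6791} = - \frac{46836}{-4415} - \frac{46630}{-18808 - 6791} = \left(-46836\right) \left(- \frac{1}{4415}\right) - \frac{46630}{-18808 - 6791} = \frac{46836}{4415} - \frac{46630}{-25599} = \frac{46836}{4415} - - \frac{46630}{25599} = \frac{46836}{4415} + \frac{46630}{25599} = \frac{1404826214}{113019585}$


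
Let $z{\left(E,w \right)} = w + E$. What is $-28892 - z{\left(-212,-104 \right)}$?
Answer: $-28576$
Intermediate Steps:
$z{\left(E,w \right)} = E + w$
$-28892 - z{\left(-212,-104 \right)} = -28892 - \left(-212 - 104\right) = -28892 - -316 = -28892 + 316 = -28576$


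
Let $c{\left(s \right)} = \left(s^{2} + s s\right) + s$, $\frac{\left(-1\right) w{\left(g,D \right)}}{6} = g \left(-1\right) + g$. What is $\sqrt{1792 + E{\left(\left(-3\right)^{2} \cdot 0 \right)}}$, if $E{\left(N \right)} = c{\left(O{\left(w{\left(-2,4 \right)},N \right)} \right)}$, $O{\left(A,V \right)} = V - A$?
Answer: $16 \sqrt{7} \approx 42.332$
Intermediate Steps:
$w{\left(g,D \right)} = 0$ ($w{\left(g,D \right)} = - 6 \left(g \left(-1\right) + g\right) = - 6 \left(- g + g\right) = \left(-6\right) 0 = 0$)
$c{\left(s \right)} = s + 2 s^{2}$ ($c{\left(s \right)} = \left(s^{2} + s^{2}\right) + s = 2 s^{2} + s = s + 2 s^{2}$)
$E{\left(N \right)} = N \left(1 + 2 N\right)$ ($E{\left(N \right)} = \left(N - 0\right) \left(1 + 2 \left(N - 0\right)\right) = \left(N + 0\right) \left(1 + 2 \left(N + 0\right)\right) = N \left(1 + 2 N\right)$)
$\sqrt{1792 + E{\left(\left(-3\right)^{2} \cdot 0 \right)}} = \sqrt{1792 + \left(-3\right)^{2} \cdot 0 \left(1 + 2 \left(-3\right)^{2} \cdot 0\right)} = \sqrt{1792 + 9 \cdot 0 \left(1 + 2 \cdot 9 \cdot 0\right)} = \sqrt{1792 + 0 \left(1 + 2 \cdot 0\right)} = \sqrt{1792 + 0 \left(1 + 0\right)} = \sqrt{1792 + 0 \cdot 1} = \sqrt{1792 + 0} = \sqrt{1792} = 16 \sqrt{7}$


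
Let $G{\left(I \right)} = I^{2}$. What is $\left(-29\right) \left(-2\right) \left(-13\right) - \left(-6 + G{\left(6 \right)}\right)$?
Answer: $-784$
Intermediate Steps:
$\left(-29\right) \left(-2\right) \left(-13\right) - \left(-6 + G{\left(6 \right)}\right) = \left(-29\right) \left(-2\right) \left(-13\right) + \left(6 - 6^{2}\right) = 58 \left(-13\right) + \left(6 - 36\right) = -754 + \left(6 - 36\right) = -754 - 30 = -784$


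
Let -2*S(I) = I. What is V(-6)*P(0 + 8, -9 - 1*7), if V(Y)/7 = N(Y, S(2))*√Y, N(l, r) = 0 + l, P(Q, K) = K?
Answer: 672*I*√6 ≈ 1646.1*I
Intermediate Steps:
S(I) = -I/2
N(l, r) = l
V(Y) = 7*Y^(3/2) (V(Y) = 7*(Y*√Y) = 7*Y^(3/2))
V(-6)*P(0 + 8, -9 - 1*7) = (7*(-6)^(3/2))*(-9 - 1*7) = (7*(-6*I*√6))*(-9 - 7) = -42*I*√6*(-16) = 672*I*√6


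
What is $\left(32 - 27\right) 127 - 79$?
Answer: $556$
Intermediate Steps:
$\left(32 - 27\right) 127 - 79 = 5 \cdot 127 - 79 = 635 - 79 = 556$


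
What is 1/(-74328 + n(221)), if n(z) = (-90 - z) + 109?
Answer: -1/74530 ≈ -1.3417e-5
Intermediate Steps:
n(z) = 19 - z
1/(-74328 + n(221)) = 1/(-74328 + (19 - 1*221)) = 1/(-74328 + (19 - 221)) = 1/(-74328 - 202) = 1/(-74530) = -1/74530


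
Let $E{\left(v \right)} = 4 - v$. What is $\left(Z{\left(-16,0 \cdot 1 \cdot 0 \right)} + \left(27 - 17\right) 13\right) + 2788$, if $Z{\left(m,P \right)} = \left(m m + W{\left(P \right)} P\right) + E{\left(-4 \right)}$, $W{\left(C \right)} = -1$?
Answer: $3182$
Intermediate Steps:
$Z{\left(m,P \right)} = 8 + m^{2} - P$ ($Z{\left(m,P \right)} = \left(m m - P\right) + \left(4 - -4\right) = \left(m^{2} - P\right) + \left(4 + 4\right) = \left(m^{2} - P\right) + 8 = 8 + m^{2} - P$)
$\left(Z{\left(-16,0 \cdot 1 \cdot 0 \right)} + \left(27 - 17\right) 13\right) + 2788 = \left(\left(8 + \left(-16\right)^{2} - 0 \cdot 1 \cdot 0\right) + \left(27 - 17\right) 13\right) + 2788 = \left(\left(8 + 256 - 0 \cdot 0\right) + 10 \cdot 13\right) + 2788 = \left(\left(8 + 256 - 0\right) + 130\right) + 2788 = \left(\left(8 + 256 + 0\right) + 130\right) + 2788 = \left(264 + 130\right) + 2788 = 394 + 2788 = 3182$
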